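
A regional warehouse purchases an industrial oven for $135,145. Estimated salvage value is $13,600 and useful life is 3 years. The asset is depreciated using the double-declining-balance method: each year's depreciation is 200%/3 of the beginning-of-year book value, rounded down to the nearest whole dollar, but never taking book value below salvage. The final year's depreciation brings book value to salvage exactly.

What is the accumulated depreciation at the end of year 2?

$120,128

Depreciable base = $135,145 − $13,600 = $121,545.
Year 1: ⌊$135,145 × 200%/3⌋ = $90,096. Book value $45,049.
Year 2: ⌊$45,049 × 200%/3⌋ = $30,032. Book value $15,017.
Accumulated through year 2 = $135,145 − $15,017 = $120,128.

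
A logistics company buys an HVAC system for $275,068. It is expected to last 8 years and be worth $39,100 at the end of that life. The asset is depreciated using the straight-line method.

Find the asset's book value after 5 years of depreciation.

Depreciable base = $275,068 − $39,100 = $235,968.
Annual expense = $235,968 / 8 = $29,496.
End of year 1: book value $245,572.
End of year 2: book value $216,076.
End of year 3: book value $186,580.
End of year 4: book value $157,084.
End of year 5: book value $127,588.

$127,588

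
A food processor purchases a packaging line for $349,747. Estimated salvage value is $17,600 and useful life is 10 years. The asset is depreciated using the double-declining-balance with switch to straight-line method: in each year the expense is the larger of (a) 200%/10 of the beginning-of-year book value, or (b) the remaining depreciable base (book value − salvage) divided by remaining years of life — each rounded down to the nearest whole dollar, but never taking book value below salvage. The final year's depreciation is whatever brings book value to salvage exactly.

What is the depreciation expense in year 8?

Depreciable base = $349,747 − $17,600 = $332,147.
Year 1: DB = ⌊$349,747 × 200%/10⌋ = $69,949; SL = ⌊$332,147/10⌋ = $33,214 → take DB $69,949. Book value $279,798.
Year 2: DB = ⌊$279,798 × 200%/10⌋ = $55,959; SL = ⌊$262,198/9⌋ = $29,133 → take DB $55,959. Book value $223,839.
Year 3: DB = ⌊$223,839 × 200%/10⌋ = $44,767; SL = ⌊$206,239/8⌋ = $25,779 → take DB $44,767. Book value $179,072.
Year 4: DB = ⌊$179,072 × 200%/10⌋ = $35,814; SL = ⌊$161,472/7⌋ = $23,067 → take DB $35,814. Book value $143,258.
Year 5: DB = ⌊$143,258 × 200%/10⌋ = $28,651; SL = ⌊$125,658/6⌋ = $20,943 → take DB $28,651. Book value $114,607.
Year 6: DB = ⌊$114,607 × 200%/10⌋ = $22,921; SL = ⌊$97,007/5⌋ = $19,401 → take DB $22,921. Book value $91,686.
Year 7: DB = ⌊$91,686 × 200%/10⌋ = $18,337; SL = ⌊$74,086/4⌋ = $18,521 → take SL $18,521. Book value $73,165.
Year 8: DB = ⌊$73,165 × 200%/10⌋ = $14,633; SL = ⌊$55,565/3⌋ = $18,521 → take SL $18,521. Book value $54,644.

$18,521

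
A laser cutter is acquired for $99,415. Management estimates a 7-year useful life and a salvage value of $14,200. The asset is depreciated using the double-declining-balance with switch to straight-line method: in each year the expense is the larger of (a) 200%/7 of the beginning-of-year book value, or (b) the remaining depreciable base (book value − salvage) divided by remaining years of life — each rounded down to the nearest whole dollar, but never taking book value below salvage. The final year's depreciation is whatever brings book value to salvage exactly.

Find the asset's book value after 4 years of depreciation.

Depreciable base = $99,415 − $14,200 = $85,215.
Year 1: DB = ⌊$99,415 × 200%/7⌋ = $28,404; SL = ⌊$85,215/7⌋ = $12,173 → take DB $28,404. Book value $71,011.
Year 2: DB = ⌊$71,011 × 200%/7⌋ = $20,288; SL = ⌊$56,811/6⌋ = $9,468 → take DB $20,288. Book value $50,723.
Year 3: DB = ⌊$50,723 × 200%/7⌋ = $14,492; SL = ⌊$36,523/5⌋ = $7,304 → take DB $14,492. Book value $36,231.
Year 4: DB = ⌊$36,231 × 200%/7⌋ = $10,351; SL = ⌊$22,031/4⌋ = $5,507 → take DB $10,351. Book value $25,880.

$25,880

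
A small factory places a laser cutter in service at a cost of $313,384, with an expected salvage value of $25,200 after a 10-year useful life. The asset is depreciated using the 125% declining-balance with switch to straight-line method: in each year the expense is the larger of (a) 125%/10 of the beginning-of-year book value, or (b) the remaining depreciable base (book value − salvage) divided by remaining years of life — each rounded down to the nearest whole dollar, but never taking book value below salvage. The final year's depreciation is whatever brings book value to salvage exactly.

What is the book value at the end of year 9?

$51,592

Depreciable base = $313,384 − $25,200 = $288,184.
Year 1: DB = ⌊$313,384 × 125%/10⌋ = $39,173; SL = ⌊$288,184/10⌋ = $28,818 → take DB $39,173. Book value $274,211.
Year 2: DB = ⌊$274,211 × 125%/10⌋ = $34,276; SL = ⌊$249,011/9⌋ = $27,667 → take DB $34,276. Book value $239,935.
Year 3: DB = ⌊$239,935 × 125%/10⌋ = $29,991; SL = ⌊$214,735/8⌋ = $26,841 → take DB $29,991. Book value $209,944.
Year 4: DB = ⌊$209,944 × 125%/10⌋ = $26,243; SL = ⌊$184,744/7⌋ = $26,392 → take SL $26,392. Book value $183,552.
Year 5: DB = ⌊$183,552 × 125%/10⌋ = $22,944; SL = ⌊$158,352/6⌋ = $26,392 → take SL $26,392. Book value $157,160.
Year 6: DB = ⌊$157,160 × 125%/10⌋ = $19,645; SL = ⌊$131,960/5⌋ = $26,392 → take SL $26,392. Book value $130,768.
Year 7: DB = ⌊$130,768 × 125%/10⌋ = $16,346; SL = ⌊$105,568/4⌋ = $26,392 → take SL $26,392. Book value $104,376.
Year 8: DB = ⌊$104,376 × 125%/10⌋ = $13,047; SL = ⌊$79,176/3⌋ = $26,392 → take SL $26,392. Book value $77,984.
Year 9: DB = ⌊$77,984 × 125%/10⌋ = $9,748; SL = ⌊$52,784/2⌋ = $26,392 → take SL $26,392. Book value $51,592.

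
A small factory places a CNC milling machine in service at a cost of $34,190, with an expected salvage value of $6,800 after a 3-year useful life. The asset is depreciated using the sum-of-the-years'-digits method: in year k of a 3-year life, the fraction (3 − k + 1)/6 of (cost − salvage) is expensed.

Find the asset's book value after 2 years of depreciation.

Depreciable base = $34,190 − $6,800 = $27,390.
Sum of the years' digits = 3+2+1 = 6.
Year 1: $27,390 × 3/6 = $13,695. Book value $20,495.
Year 2: $27,390 × 2/6 = $9,130. Book value $11,365.

$11,365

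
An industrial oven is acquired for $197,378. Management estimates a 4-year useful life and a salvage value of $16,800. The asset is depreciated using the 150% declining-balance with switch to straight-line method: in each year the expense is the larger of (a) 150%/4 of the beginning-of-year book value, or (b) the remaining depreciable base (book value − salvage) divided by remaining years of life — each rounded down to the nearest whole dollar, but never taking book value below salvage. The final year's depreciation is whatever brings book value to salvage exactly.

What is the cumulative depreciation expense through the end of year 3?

$150,427

Depreciable base = $197,378 − $16,800 = $180,578.
Year 1: DB = ⌊$197,378 × 150%/4⌋ = $74,016; SL = ⌊$180,578/4⌋ = $45,144 → take DB $74,016. Book value $123,362.
Year 2: DB = ⌊$123,362 × 150%/4⌋ = $46,260; SL = ⌊$106,562/3⌋ = $35,520 → take DB $46,260. Book value $77,102.
Year 3: DB = ⌊$77,102 × 150%/4⌋ = $28,913; SL = ⌊$60,302/2⌋ = $30,151 → take SL $30,151. Book value $46,951.
Accumulated through year 3 = $197,378 − $46,951 = $150,427.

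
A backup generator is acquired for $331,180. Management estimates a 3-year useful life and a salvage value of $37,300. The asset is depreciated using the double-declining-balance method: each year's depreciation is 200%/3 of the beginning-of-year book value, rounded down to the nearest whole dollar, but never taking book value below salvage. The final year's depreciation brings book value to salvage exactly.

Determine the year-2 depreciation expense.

$73,094

Depreciable base = $331,180 − $37,300 = $293,880.
Year 1: ⌊$331,180 × 200%/3⌋ = $220,786. Book value $110,394.
Year 2: ⌊$110,394 × 200%/3⌋ = $73,596, capped at $73,094. Book value $37,300.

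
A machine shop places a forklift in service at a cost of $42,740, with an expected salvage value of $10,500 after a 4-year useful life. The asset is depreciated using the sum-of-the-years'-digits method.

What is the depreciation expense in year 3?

$6,448

Depreciable base = $42,740 − $10,500 = $32,240.
Sum of the years' digits = 4+3+2+1 = 10.
Year 1: $32,240 × 4/10 = $12,896. Book value $29,844.
Year 2: $32,240 × 3/10 = $9,672. Book value $20,172.
Year 3: $32,240 × 2/10 = $6,448. Book value $13,724.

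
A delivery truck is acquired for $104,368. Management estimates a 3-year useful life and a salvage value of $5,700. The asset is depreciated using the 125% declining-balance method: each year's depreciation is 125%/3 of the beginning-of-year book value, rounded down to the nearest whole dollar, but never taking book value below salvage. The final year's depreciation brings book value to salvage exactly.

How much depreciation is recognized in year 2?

Depreciable base = $104,368 − $5,700 = $98,668.
Year 1: ⌊$104,368 × 125%/3⌋ = $43,486. Book value $60,882.
Year 2: ⌊$60,882 × 125%/3⌋ = $25,367. Book value $35,515.

$25,367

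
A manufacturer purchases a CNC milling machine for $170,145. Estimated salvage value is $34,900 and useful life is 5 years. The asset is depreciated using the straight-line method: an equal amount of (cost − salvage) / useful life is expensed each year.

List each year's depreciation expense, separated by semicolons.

$27,049; $27,049; $27,049; $27,049; $27,049

Depreciable base = $170,145 − $34,900 = $135,245.
Annual expense = $135,245 / 5 = $27,049.
End of year 1: book value $143,096.
End of year 2: book value $116,047.
End of year 3: book value $88,998.
End of year 4: book value $61,949.
End of year 5: book value $34,900.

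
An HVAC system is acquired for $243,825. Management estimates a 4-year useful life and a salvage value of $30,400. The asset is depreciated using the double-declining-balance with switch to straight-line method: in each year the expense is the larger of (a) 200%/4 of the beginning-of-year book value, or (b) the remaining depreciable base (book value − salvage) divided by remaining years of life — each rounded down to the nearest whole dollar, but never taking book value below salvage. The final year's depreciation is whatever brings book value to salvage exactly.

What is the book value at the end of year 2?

$60,957

Depreciable base = $243,825 − $30,400 = $213,425.
Year 1: DB = ⌊$243,825 × 200%/4⌋ = $121,912; SL = ⌊$213,425/4⌋ = $53,356 → take DB $121,912. Book value $121,913.
Year 2: DB = ⌊$121,913 × 200%/4⌋ = $60,956; SL = ⌊$91,513/3⌋ = $30,504 → take DB $60,956. Book value $60,957.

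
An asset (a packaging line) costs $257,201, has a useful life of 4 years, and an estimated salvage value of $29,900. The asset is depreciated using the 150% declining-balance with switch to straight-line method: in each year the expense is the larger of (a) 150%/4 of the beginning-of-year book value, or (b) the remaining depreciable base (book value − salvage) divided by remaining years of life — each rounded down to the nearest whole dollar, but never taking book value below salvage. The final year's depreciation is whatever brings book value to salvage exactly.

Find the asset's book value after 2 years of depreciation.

Depreciable base = $257,201 − $29,900 = $227,301.
Year 1: DB = ⌊$257,201 × 150%/4⌋ = $96,450; SL = ⌊$227,301/4⌋ = $56,825 → take DB $96,450. Book value $160,751.
Year 2: DB = ⌊$160,751 × 150%/4⌋ = $60,281; SL = ⌊$130,851/3⌋ = $43,617 → take DB $60,281. Book value $100,470.

$100,470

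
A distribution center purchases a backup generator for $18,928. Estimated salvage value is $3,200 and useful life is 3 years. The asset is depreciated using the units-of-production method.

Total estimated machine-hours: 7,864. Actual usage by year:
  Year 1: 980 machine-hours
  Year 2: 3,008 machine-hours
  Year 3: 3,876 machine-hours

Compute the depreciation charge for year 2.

Depreciable base = $18,928 − $3,200 = $15,728.
Rate = $15,728 / 7,864 machine-hours = $2 per machine-hour.
Year 1: 980 × $2 = $1,960. Book value $16,968.
Year 2: 3,008 × $2 = $6,016. Book value $10,952.

$6,016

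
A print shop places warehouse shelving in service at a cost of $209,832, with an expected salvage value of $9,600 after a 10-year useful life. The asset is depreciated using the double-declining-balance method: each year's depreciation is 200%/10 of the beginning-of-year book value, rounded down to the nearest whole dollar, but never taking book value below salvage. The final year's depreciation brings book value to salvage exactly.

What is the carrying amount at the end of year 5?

Depreciable base = $209,832 − $9,600 = $200,232.
Year 1: ⌊$209,832 × 200%/10⌋ = $41,966. Book value $167,866.
Year 2: ⌊$167,866 × 200%/10⌋ = $33,573. Book value $134,293.
Year 3: ⌊$134,293 × 200%/10⌋ = $26,858. Book value $107,435.
Year 4: ⌊$107,435 × 200%/10⌋ = $21,487. Book value $85,948.
Year 5: ⌊$85,948 × 200%/10⌋ = $17,189. Book value $68,759.

$68,759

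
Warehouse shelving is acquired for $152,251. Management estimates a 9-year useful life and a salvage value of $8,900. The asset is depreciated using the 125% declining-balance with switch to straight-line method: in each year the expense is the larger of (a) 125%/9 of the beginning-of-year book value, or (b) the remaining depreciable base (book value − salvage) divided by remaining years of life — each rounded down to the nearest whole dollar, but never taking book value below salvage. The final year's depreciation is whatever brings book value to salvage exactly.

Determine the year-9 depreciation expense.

Depreciable base = $152,251 − $8,900 = $143,351.
Year 1: DB = ⌊$152,251 × 125%/9⌋ = $21,145; SL = ⌊$143,351/9⌋ = $15,927 → take DB $21,145. Book value $131,106.
Year 2: DB = ⌊$131,106 × 125%/9⌋ = $18,209; SL = ⌊$122,206/8⌋ = $15,275 → take DB $18,209. Book value $112,897.
Year 3: DB = ⌊$112,897 × 125%/9⌋ = $15,680; SL = ⌊$103,997/7⌋ = $14,856 → take DB $15,680. Book value $97,217.
Year 4: DB = ⌊$97,217 × 125%/9⌋ = $13,502; SL = ⌊$88,317/6⌋ = $14,719 → take SL $14,719. Book value $82,498.
Year 5: DB = ⌊$82,498 × 125%/9⌋ = $11,458; SL = ⌊$73,598/5⌋ = $14,719 → take SL $14,719. Book value $67,779.
Year 6: DB = ⌊$67,779 × 125%/9⌋ = $9,413; SL = ⌊$58,879/4⌋ = $14,719 → take SL $14,719. Book value $53,060.
Year 7: DB = ⌊$53,060 × 125%/9⌋ = $7,369; SL = ⌊$44,160/3⌋ = $14,720 → take SL $14,720. Book value $38,340.
Year 8: DB = ⌊$38,340 × 125%/9⌋ = $5,325; SL = ⌊$29,440/2⌋ = $14,720 → take SL $14,720. Book value $23,620.
Year 9 (final): $23,620 − $8,900 = $14,720. Book value $8,900.

$14,720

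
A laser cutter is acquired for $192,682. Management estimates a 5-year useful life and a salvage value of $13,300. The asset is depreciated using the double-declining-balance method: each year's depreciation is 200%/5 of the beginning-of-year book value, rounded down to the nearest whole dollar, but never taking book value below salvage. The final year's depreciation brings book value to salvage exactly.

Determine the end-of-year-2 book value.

$69,366

Depreciable base = $192,682 − $13,300 = $179,382.
Year 1: ⌊$192,682 × 200%/5⌋ = $77,072. Book value $115,610.
Year 2: ⌊$115,610 × 200%/5⌋ = $46,244. Book value $69,366.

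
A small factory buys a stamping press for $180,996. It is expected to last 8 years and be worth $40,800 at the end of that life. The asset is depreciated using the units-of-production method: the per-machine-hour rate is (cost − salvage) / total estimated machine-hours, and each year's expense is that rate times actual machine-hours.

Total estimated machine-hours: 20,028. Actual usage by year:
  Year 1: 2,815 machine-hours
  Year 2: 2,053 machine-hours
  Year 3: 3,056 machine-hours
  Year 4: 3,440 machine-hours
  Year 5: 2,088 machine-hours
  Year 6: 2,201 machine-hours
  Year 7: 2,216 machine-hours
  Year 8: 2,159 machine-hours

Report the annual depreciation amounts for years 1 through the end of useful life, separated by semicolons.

$19,705; $14,371; $21,392; $24,080; $14,616; $15,407; $15,512; $15,113

Depreciable base = $180,996 − $40,800 = $140,196.
Rate = $140,196 / 20,028 machine-hours = $7 per machine-hour.
Year 1: 2,815 × $7 = $19,705. Book value $161,291.
Year 2: 2,053 × $7 = $14,371. Book value $146,920.
Year 3: 3,056 × $7 = $21,392. Book value $125,528.
Year 4: 3,440 × $7 = $24,080. Book value $101,448.
Year 5: 2,088 × $7 = $14,616. Book value $86,832.
Year 6: 2,201 × $7 = $15,407. Book value $71,425.
Year 7: 2,216 × $7 = $15,512. Book value $55,913.
Year 8: 2,159 × $7 = $15,113. Book value $40,800.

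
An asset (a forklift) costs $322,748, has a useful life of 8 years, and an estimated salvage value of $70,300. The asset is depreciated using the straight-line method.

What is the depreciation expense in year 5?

Depreciable base = $322,748 − $70,300 = $252,448.
Annual expense = $252,448 / 8 = $31,556.

$31,556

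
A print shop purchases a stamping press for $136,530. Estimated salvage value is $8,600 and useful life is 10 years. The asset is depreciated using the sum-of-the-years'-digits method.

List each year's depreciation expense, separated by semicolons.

Depreciable base = $136,530 − $8,600 = $127,930.
Sum of the years' digits = 10+9+8+7+6+5+4+3+2+1 = 55.
Year 1: $127,930 × 10/55 = $23,260. Book value $113,270.
Year 2: $127,930 × 9/55 = $20,934. Book value $92,336.
Year 3: $127,930 × 8/55 = $18,608. Book value $73,728.
Year 4: $127,930 × 7/55 = $16,282. Book value $57,446.
Year 5: $127,930 × 6/55 = $13,956. Book value $43,490.
Year 6: $127,930 × 5/55 = $11,630. Book value $31,860.
Year 7: $127,930 × 4/55 = $9,304. Book value $22,556.
Year 8: $127,930 × 3/55 = $6,978. Book value $15,578.
Year 9: $127,930 × 2/55 = $4,652. Book value $10,926.
Year 10: $127,930 × 1/55 = $2,326. Book value $8,600.

$23,260; $20,934; $18,608; $16,282; $13,956; $11,630; $9,304; $6,978; $4,652; $2,326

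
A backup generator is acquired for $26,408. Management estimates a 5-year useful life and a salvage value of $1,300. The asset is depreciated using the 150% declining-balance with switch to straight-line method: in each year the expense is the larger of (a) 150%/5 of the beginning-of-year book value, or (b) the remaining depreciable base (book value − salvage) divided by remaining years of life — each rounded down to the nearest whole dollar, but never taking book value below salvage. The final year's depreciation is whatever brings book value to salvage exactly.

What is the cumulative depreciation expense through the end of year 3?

Depreciable base = $26,408 − $1,300 = $25,108.
Year 1: DB = ⌊$26,408 × 150%/5⌋ = $7,922; SL = ⌊$25,108/5⌋ = $5,021 → take DB $7,922. Book value $18,486.
Year 2: DB = ⌊$18,486 × 150%/5⌋ = $5,545; SL = ⌊$17,186/4⌋ = $4,296 → take DB $5,545. Book value $12,941.
Year 3: DB = ⌊$12,941 × 150%/5⌋ = $3,882; SL = ⌊$11,641/3⌋ = $3,880 → take DB $3,882. Book value $9,059.
Accumulated through year 3 = $26,408 − $9,059 = $17,349.

$17,349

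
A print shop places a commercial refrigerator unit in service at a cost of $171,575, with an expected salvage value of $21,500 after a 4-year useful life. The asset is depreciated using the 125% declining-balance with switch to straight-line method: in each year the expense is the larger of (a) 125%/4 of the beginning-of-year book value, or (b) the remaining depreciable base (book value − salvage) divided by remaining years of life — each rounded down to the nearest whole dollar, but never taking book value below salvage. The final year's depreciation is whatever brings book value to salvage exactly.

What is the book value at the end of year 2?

$81,097

Depreciable base = $171,575 − $21,500 = $150,075.
Year 1: DB = ⌊$171,575 × 125%/4⌋ = $53,617; SL = ⌊$150,075/4⌋ = $37,518 → take DB $53,617. Book value $117,958.
Year 2: DB = ⌊$117,958 × 125%/4⌋ = $36,861; SL = ⌊$96,458/3⌋ = $32,152 → take DB $36,861. Book value $81,097.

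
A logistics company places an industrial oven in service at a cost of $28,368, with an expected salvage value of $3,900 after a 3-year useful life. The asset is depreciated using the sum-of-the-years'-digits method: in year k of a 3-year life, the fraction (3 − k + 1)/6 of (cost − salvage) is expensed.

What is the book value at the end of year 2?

Depreciable base = $28,368 − $3,900 = $24,468.
Sum of the years' digits = 3+2+1 = 6.
Year 1: $24,468 × 3/6 = $12,234. Book value $16,134.
Year 2: $24,468 × 2/6 = $8,156. Book value $7,978.

$7,978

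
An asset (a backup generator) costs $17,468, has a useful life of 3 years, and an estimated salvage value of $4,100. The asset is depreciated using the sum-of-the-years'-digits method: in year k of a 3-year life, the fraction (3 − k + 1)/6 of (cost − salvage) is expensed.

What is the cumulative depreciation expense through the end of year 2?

Depreciable base = $17,468 − $4,100 = $13,368.
Sum of the years' digits = 3+2+1 = 6.
Year 1: $13,368 × 3/6 = $6,684. Book value $10,784.
Year 2: $13,368 × 2/6 = $4,456. Book value $6,328.
Accumulated through year 2 = $17,468 − $6,328 = $11,140.

$11,140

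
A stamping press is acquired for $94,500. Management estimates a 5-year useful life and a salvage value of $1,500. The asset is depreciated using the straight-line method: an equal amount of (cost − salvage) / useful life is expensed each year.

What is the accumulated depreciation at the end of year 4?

Depreciable base = $94,500 − $1,500 = $93,000.
Annual expense = $93,000 / 5 = $18,600.
End of year 1: book value $75,900.
End of year 2: book value $57,300.
End of year 3: book value $38,700.
End of year 4: book value $20,100.
Accumulated through year 4 = $94,500 − $20,100 = $74,400.

$74,400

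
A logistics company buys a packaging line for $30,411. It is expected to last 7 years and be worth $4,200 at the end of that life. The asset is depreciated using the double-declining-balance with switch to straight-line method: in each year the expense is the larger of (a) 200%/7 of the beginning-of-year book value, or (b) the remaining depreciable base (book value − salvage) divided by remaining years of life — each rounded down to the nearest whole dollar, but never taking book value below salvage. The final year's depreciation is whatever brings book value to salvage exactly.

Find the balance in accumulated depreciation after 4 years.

$22,493

Depreciable base = $30,411 − $4,200 = $26,211.
Year 1: DB = ⌊$30,411 × 200%/7⌋ = $8,688; SL = ⌊$26,211/7⌋ = $3,744 → take DB $8,688. Book value $21,723.
Year 2: DB = ⌊$21,723 × 200%/7⌋ = $6,206; SL = ⌊$17,523/6⌋ = $2,920 → take DB $6,206. Book value $15,517.
Year 3: DB = ⌊$15,517 × 200%/7⌋ = $4,433; SL = ⌊$11,317/5⌋ = $2,263 → take DB $4,433. Book value $11,084.
Year 4: DB = ⌊$11,084 × 200%/7⌋ = $3,166; SL = ⌊$6,884/4⌋ = $1,721 → take DB $3,166. Book value $7,918.
Accumulated through year 4 = $30,411 − $7,918 = $22,493.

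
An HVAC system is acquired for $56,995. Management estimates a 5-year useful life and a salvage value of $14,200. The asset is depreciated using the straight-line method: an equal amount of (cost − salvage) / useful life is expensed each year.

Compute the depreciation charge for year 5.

$8,559

Depreciable base = $56,995 − $14,200 = $42,795.
Annual expense = $42,795 / 5 = $8,559.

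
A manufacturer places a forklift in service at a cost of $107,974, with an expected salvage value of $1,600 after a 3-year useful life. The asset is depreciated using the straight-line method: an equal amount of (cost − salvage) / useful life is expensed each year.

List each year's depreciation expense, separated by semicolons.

Depreciable base = $107,974 − $1,600 = $106,374.
Annual expense = $106,374 / 3 = $35,458.
End of year 1: book value $72,516.
End of year 2: book value $37,058.
End of year 3: book value $1,600.

$35,458; $35,458; $35,458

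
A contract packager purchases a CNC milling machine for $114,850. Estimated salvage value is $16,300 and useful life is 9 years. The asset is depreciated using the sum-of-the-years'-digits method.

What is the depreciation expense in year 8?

$4,380

Depreciable base = $114,850 − $16,300 = $98,550.
Sum of the years' digits = 9+8+7+6+5+4+3+2+1 = 45.
Year 1: $98,550 × 9/45 = $19,710. Book value $95,140.
Year 2: $98,550 × 8/45 = $17,520. Book value $77,620.
Year 3: $98,550 × 7/45 = $15,330. Book value $62,290.
Year 4: $98,550 × 6/45 = $13,140. Book value $49,150.
Year 5: $98,550 × 5/45 = $10,950. Book value $38,200.
Year 6: $98,550 × 4/45 = $8,760. Book value $29,440.
Year 7: $98,550 × 3/45 = $6,570. Book value $22,870.
Year 8: $98,550 × 2/45 = $4,380. Book value $18,490.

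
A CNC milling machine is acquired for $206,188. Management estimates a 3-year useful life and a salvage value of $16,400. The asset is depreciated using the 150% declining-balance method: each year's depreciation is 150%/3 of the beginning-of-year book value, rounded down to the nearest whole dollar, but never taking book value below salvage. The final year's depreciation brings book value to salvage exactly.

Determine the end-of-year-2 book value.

$51,547

Depreciable base = $206,188 − $16,400 = $189,788.
Year 1: ⌊$206,188 × 150%/3⌋ = $103,094. Book value $103,094.
Year 2: ⌊$103,094 × 150%/3⌋ = $51,547. Book value $51,547.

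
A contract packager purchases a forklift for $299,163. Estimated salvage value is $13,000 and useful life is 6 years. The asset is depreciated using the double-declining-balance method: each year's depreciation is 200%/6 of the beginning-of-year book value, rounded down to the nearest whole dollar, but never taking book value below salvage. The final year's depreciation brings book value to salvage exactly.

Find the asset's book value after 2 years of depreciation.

$132,962

Depreciable base = $299,163 − $13,000 = $286,163.
Year 1: ⌊$299,163 × 200%/6⌋ = $99,721. Book value $199,442.
Year 2: ⌊$199,442 × 200%/6⌋ = $66,480. Book value $132,962.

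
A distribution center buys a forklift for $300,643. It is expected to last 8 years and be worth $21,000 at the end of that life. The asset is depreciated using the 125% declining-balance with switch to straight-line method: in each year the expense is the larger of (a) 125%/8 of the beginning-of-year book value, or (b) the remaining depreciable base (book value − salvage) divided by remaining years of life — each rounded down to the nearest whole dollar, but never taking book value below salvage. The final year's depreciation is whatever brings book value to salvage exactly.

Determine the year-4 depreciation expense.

Depreciable base = $300,643 − $21,000 = $279,643.
Year 1: DB = ⌊$300,643 × 125%/8⌋ = $46,975; SL = ⌊$279,643/8⌋ = $34,955 → take DB $46,975. Book value $253,668.
Year 2: DB = ⌊$253,668 × 125%/8⌋ = $39,635; SL = ⌊$232,668/7⌋ = $33,238 → take DB $39,635. Book value $214,033.
Year 3: DB = ⌊$214,033 × 125%/8⌋ = $33,442; SL = ⌊$193,033/6⌋ = $32,172 → take DB $33,442. Book value $180,591.
Year 4: DB = ⌊$180,591 × 125%/8⌋ = $28,217; SL = ⌊$159,591/5⌋ = $31,918 → take SL $31,918. Book value $148,673.

$31,918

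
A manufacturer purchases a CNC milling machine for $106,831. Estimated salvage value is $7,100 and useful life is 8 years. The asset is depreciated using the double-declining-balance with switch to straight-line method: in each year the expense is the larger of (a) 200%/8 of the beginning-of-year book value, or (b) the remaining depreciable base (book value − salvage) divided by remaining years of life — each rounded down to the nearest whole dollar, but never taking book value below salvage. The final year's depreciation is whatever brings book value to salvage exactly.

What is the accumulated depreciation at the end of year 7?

$93,773

Depreciable base = $106,831 − $7,100 = $99,731.
Year 1: DB = ⌊$106,831 × 200%/8⌋ = $26,707; SL = ⌊$99,731/8⌋ = $12,466 → take DB $26,707. Book value $80,124.
Year 2: DB = ⌊$80,124 × 200%/8⌋ = $20,031; SL = ⌊$73,024/7⌋ = $10,432 → take DB $20,031. Book value $60,093.
Year 3: DB = ⌊$60,093 × 200%/8⌋ = $15,023; SL = ⌊$52,993/6⌋ = $8,832 → take DB $15,023. Book value $45,070.
Year 4: DB = ⌊$45,070 × 200%/8⌋ = $11,267; SL = ⌊$37,970/5⌋ = $7,594 → take DB $11,267. Book value $33,803.
Year 5: DB = ⌊$33,803 × 200%/8⌋ = $8,450; SL = ⌊$26,703/4⌋ = $6,675 → take DB $8,450. Book value $25,353.
Year 6: DB = ⌊$25,353 × 200%/8⌋ = $6,338; SL = ⌊$18,253/3⌋ = $6,084 → take DB $6,338. Book value $19,015.
Year 7: DB = ⌊$19,015 × 200%/8⌋ = $4,753; SL = ⌊$11,915/2⌋ = $5,957 → take SL $5,957. Book value $13,058.
Accumulated through year 7 = $106,831 − $13,058 = $93,773.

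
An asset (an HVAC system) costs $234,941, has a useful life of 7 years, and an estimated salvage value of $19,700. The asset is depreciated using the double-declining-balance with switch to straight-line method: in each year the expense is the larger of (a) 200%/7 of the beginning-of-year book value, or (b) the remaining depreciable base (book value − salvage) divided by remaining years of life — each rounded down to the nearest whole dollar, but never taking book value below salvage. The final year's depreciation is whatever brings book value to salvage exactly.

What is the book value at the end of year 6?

Depreciable base = $234,941 − $19,700 = $215,241.
Year 1: DB = ⌊$234,941 × 200%/7⌋ = $67,126; SL = ⌊$215,241/7⌋ = $30,748 → take DB $67,126. Book value $167,815.
Year 2: DB = ⌊$167,815 × 200%/7⌋ = $47,947; SL = ⌊$148,115/6⌋ = $24,685 → take DB $47,947. Book value $119,868.
Year 3: DB = ⌊$119,868 × 200%/7⌋ = $34,248; SL = ⌊$100,168/5⌋ = $20,033 → take DB $34,248. Book value $85,620.
Year 4: DB = ⌊$85,620 × 200%/7⌋ = $24,462; SL = ⌊$65,920/4⌋ = $16,480 → take DB $24,462. Book value $61,158.
Year 5: DB = ⌊$61,158 × 200%/7⌋ = $17,473; SL = ⌊$41,458/3⌋ = $13,819 → take DB $17,473. Book value $43,685.
Year 6: DB = ⌊$43,685 × 200%/7⌋ = $12,481; SL = ⌊$23,985/2⌋ = $11,992 → take DB $12,481. Book value $31,204.

$31,204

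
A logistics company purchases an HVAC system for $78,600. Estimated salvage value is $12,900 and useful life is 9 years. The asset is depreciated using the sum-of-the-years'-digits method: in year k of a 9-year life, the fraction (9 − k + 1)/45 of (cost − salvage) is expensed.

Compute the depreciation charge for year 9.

$1,460

Depreciable base = $78,600 − $12,900 = $65,700.
Sum of the years' digits = 9+8+7+6+5+4+3+2+1 = 45.
Year 1: $65,700 × 9/45 = $13,140. Book value $65,460.
Year 2: $65,700 × 8/45 = $11,680. Book value $53,780.
Year 3: $65,700 × 7/45 = $10,220. Book value $43,560.
Year 4: $65,700 × 6/45 = $8,760. Book value $34,800.
Year 5: $65,700 × 5/45 = $7,300. Book value $27,500.
Year 6: $65,700 × 4/45 = $5,840. Book value $21,660.
Year 7: $65,700 × 3/45 = $4,380. Book value $17,280.
Year 8: $65,700 × 2/45 = $2,920. Book value $14,360.
Year 9: $65,700 × 1/45 = $1,460. Book value $12,900.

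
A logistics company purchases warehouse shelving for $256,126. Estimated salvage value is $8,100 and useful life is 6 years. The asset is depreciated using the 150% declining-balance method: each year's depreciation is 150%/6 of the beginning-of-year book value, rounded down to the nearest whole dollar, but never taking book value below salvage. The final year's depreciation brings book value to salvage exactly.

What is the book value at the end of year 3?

$108,054

Depreciable base = $256,126 − $8,100 = $248,026.
Year 1: ⌊$256,126 × 150%/6⌋ = $64,031. Book value $192,095.
Year 2: ⌊$192,095 × 150%/6⌋ = $48,023. Book value $144,072.
Year 3: ⌊$144,072 × 150%/6⌋ = $36,018. Book value $108,054.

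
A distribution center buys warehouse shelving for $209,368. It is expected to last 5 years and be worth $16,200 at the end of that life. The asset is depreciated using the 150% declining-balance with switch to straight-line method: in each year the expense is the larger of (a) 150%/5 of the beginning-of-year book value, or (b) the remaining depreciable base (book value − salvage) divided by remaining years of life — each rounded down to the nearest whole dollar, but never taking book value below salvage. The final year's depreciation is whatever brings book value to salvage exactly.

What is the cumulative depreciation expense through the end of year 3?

$137,554

Depreciable base = $209,368 − $16,200 = $193,168.
Year 1: DB = ⌊$209,368 × 150%/5⌋ = $62,810; SL = ⌊$193,168/5⌋ = $38,633 → take DB $62,810. Book value $146,558.
Year 2: DB = ⌊$146,558 × 150%/5⌋ = $43,967; SL = ⌊$130,358/4⌋ = $32,589 → take DB $43,967. Book value $102,591.
Year 3: DB = ⌊$102,591 × 150%/5⌋ = $30,777; SL = ⌊$86,391/3⌋ = $28,797 → take DB $30,777. Book value $71,814.
Accumulated through year 3 = $209,368 − $71,814 = $137,554.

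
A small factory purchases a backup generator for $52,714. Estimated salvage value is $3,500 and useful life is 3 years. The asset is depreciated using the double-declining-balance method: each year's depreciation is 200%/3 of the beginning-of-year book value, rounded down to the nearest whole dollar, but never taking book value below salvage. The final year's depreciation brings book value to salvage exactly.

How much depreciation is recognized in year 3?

Depreciable base = $52,714 − $3,500 = $49,214.
Year 1: ⌊$52,714 × 200%/3⌋ = $35,142. Book value $17,572.
Year 2: ⌊$17,572 × 200%/3⌋ = $11,714. Book value $5,858.
Year 3 (final): $5,858 − $3,500 = $2,358. Book value $3,500.

$2,358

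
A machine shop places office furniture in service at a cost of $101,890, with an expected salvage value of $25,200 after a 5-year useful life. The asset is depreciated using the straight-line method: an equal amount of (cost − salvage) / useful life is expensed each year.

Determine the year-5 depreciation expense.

Depreciable base = $101,890 − $25,200 = $76,690.
Annual expense = $76,690 / 5 = $15,338.

$15,338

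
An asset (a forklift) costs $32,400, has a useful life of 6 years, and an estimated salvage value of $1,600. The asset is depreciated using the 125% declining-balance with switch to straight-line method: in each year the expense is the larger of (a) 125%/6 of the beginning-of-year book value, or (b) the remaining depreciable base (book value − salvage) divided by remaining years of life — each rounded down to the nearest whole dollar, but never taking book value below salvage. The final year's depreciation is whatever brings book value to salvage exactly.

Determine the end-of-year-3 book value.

$15,631

Depreciable base = $32,400 − $1,600 = $30,800.
Year 1: DB = ⌊$32,400 × 125%/6⌋ = $6,750; SL = ⌊$30,800/6⌋ = $5,133 → take DB $6,750. Book value $25,650.
Year 2: DB = ⌊$25,650 × 125%/6⌋ = $5,343; SL = ⌊$24,050/5⌋ = $4,810 → take DB $5,343. Book value $20,307.
Year 3: DB = ⌊$20,307 × 125%/6⌋ = $4,230; SL = ⌊$18,707/4⌋ = $4,676 → take SL $4,676. Book value $15,631.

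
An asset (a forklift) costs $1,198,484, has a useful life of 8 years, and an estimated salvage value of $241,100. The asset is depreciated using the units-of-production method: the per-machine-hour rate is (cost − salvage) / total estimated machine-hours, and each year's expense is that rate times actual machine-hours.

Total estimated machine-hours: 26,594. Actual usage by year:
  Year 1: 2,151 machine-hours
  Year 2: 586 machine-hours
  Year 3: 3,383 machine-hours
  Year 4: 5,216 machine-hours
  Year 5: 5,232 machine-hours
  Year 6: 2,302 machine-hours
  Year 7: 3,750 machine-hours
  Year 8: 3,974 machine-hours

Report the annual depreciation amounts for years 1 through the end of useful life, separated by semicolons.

$77,436; $21,096; $121,788; $187,776; $188,352; $82,872; $135,000; $143,064

Depreciable base = $1,198,484 − $241,100 = $957,384.
Rate = $957,384 / 26,594 machine-hours = $36 per machine-hour.
Year 1: 2,151 × $36 = $77,436. Book value $1,121,048.
Year 2: 586 × $36 = $21,096. Book value $1,099,952.
Year 3: 3,383 × $36 = $121,788. Book value $978,164.
Year 4: 5,216 × $36 = $187,776. Book value $790,388.
Year 5: 5,232 × $36 = $188,352. Book value $602,036.
Year 6: 2,302 × $36 = $82,872. Book value $519,164.
Year 7: 3,750 × $36 = $135,000. Book value $384,164.
Year 8: 3,974 × $36 = $143,064. Book value $241,100.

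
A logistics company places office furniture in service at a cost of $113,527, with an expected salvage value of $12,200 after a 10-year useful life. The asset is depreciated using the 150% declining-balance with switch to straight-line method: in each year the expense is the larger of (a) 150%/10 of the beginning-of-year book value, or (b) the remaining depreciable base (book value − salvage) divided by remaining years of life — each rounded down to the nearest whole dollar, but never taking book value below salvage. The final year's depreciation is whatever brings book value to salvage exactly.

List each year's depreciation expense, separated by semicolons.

$17,029; $14,474; $12,303; $10,458; $8,889; $7,634; $7,635; $7,635; $7,635; $7,635

Depreciable base = $113,527 − $12,200 = $101,327.
Year 1: DB = ⌊$113,527 × 150%/10⌋ = $17,029; SL = ⌊$101,327/10⌋ = $10,132 → take DB $17,029. Book value $96,498.
Year 2: DB = ⌊$96,498 × 150%/10⌋ = $14,474; SL = ⌊$84,298/9⌋ = $9,366 → take DB $14,474. Book value $82,024.
Year 3: DB = ⌊$82,024 × 150%/10⌋ = $12,303; SL = ⌊$69,824/8⌋ = $8,728 → take DB $12,303. Book value $69,721.
Year 4: DB = ⌊$69,721 × 150%/10⌋ = $10,458; SL = ⌊$57,521/7⌋ = $8,217 → take DB $10,458. Book value $59,263.
Year 5: DB = ⌊$59,263 × 150%/10⌋ = $8,889; SL = ⌊$47,063/6⌋ = $7,843 → take DB $8,889. Book value $50,374.
Year 6: DB = ⌊$50,374 × 150%/10⌋ = $7,556; SL = ⌊$38,174/5⌋ = $7,634 → take SL $7,634. Book value $42,740.
Year 7: DB = ⌊$42,740 × 150%/10⌋ = $6,411; SL = ⌊$30,540/4⌋ = $7,635 → take SL $7,635. Book value $35,105.
Year 8: DB = ⌊$35,105 × 150%/10⌋ = $5,265; SL = ⌊$22,905/3⌋ = $7,635 → take SL $7,635. Book value $27,470.
Year 9: DB = ⌊$27,470 × 150%/10⌋ = $4,120; SL = ⌊$15,270/2⌋ = $7,635 → take SL $7,635. Book value $19,835.
Year 10 (final): $19,835 − $12,200 = $7,635. Book value $12,200.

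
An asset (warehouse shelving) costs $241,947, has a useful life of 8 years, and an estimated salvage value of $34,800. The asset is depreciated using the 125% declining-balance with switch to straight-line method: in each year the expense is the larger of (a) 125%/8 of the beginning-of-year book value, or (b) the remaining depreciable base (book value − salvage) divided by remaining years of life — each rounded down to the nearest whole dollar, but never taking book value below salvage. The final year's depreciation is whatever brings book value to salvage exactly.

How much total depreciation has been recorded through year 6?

$163,234

Depreciable base = $241,947 − $34,800 = $207,147.
Year 1: DB = ⌊$241,947 × 125%/8⌋ = $37,804; SL = ⌊$207,147/8⌋ = $25,893 → take DB $37,804. Book value $204,143.
Year 2: DB = ⌊$204,143 × 125%/8⌋ = $31,897; SL = ⌊$169,343/7⌋ = $24,191 → take DB $31,897. Book value $172,246.
Year 3: DB = ⌊$172,246 × 125%/8⌋ = $26,913; SL = ⌊$137,446/6⌋ = $22,907 → take DB $26,913. Book value $145,333.
Year 4: DB = ⌊$145,333 × 125%/8⌋ = $22,708; SL = ⌊$110,533/5⌋ = $22,106 → take DB $22,708. Book value $122,625.
Year 5: DB = ⌊$122,625 × 125%/8⌋ = $19,160; SL = ⌊$87,825/4⌋ = $21,956 → take SL $21,956. Book value $100,669.
Year 6: DB = ⌊$100,669 × 125%/8⌋ = $15,729; SL = ⌊$65,869/3⌋ = $21,956 → take SL $21,956. Book value $78,713.
Accumulated through year 6 = $241,947 − $78,713 = $163,234.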